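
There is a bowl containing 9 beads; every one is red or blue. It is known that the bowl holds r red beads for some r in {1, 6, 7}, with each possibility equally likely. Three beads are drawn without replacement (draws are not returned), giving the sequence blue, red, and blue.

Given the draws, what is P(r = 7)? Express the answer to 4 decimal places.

0.1321

For each hypothesis, P(data | H) works out to: P(data | r = 1) = (8/9)(1/8)(7/7) = 1/9; P(data | r = 6) = (3/9)(6/8)(2/7) = 1/14; P(data | r = 7) = (2/9)(7/8)(1/7) = 1/36.
Weighting by the prior gives 1/3 · 1/9 = 1/27, 1/3 · 1/14 = 1/42, 1/3 · 1/36 = 1/108; summing to 53/756.
Hence P(r = 7 | data) = (1/108) / (53/756) = 7/53.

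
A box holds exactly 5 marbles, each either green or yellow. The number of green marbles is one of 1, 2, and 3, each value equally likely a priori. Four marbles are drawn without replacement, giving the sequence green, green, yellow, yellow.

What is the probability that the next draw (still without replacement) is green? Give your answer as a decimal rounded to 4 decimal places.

For each hypothesis, P(data | H) works out to: P(data | r = 1) = (1/5)(0/4) = 0; P(data | r = 2) = (2/5)(1/4)(3/3)(2/2) = 1/10; P(data | r = 3) = (3/5)(2/4)(2/3)(1/2) = 1/10.
The prior-weighted likelihoods are 1/3 · 0 = 0, 1/3 · 1/10 = 1/30, 1/3 · 1/10 = 1/30; these sum to 1/15.
The posterior is then P(r = 1 | data) = 0, P(r = 2 | data) = 1/2, P(r = 3 | data) = 1/2.
The predictive probability is P(green next | data) = (0)(1/2) + (1)(1/2) = 1/2.

0.5000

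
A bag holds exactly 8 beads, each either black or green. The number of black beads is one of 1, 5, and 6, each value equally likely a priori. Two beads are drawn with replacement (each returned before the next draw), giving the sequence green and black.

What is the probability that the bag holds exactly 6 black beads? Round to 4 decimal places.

0.3529

For each hypothesis, P(data | H) works out to: P(data | r = 1) = (7/8)(1/8) = 7/64; P(data | r = 5) = (3/8)(5/8) = 15/64; P(data | r = 6) = (2/8)(6/8) = 3/16.
The prior-weighted likelihoods are 1/3 · 7/64 = 7/192, 1/3 · 15/64 = 5/64, 1/3 · 3/16 = 1/16; summing to 17/96.
So P(r = 6 | data) = (1/16) / (17/96) = 6/17.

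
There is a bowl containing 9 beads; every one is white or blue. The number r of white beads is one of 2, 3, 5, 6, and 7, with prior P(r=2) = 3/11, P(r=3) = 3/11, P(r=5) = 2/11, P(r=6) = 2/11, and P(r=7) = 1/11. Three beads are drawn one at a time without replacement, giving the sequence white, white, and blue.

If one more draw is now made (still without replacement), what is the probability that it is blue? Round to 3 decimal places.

0.498

The likelihood of the observed sequence under each hypothesis: P(data | r = 2) = (2/9)(1/8)(7/7) = 1/36; P(data | r = 3) = (3/9)(2/8)(6/7) = 1/14; P(data | r = 5) = (5/9)(4/8)(4/7) = 10/63; P(data | r = 6) = (6/9)(5/8)(3/7) = 5/28; P(data | r = 7) = (7/9)(6/8)(2/7) = 1/6.
Weighting by the prior gives 3/11 · 1/36 = 1/132, 3/11 · 1/14 = 3/154, 2/11 · 10/63 = 20/693, 2/11 · 5/28 = 5/154, 1/11 · 1/6 = 1/66; with total 41/396.
Normalising, the posterior is P(r = 2 | data) = 3/41, P(r = 3 | data) = 54/287, P(r = 5 | data) = 80/287, P(r = 6 | data) = 90/287, P(r = 7 | data) = 6/41.
So P(blue next | data) = Σ P(blue next | H) P(H | data) = (1)(3/41) + (5/6)(54/287) + (1/2)(80/287) + (1/3)(90/287) + (1/6)(6/41) = 143/287.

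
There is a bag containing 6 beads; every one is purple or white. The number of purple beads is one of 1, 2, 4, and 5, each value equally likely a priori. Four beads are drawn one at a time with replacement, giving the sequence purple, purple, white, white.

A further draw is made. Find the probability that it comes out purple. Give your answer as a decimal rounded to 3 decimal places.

Compute the likelihood of the observed sequence for each case: P(data | r = 1) = (1/6)(1/6)(5/6)(5/6) = 0.01929; P(data | r = 2) = (2/6)(2/6)(4/6)(4/6) = 0.049383; P(data | r = 4) = (4/6)(4/6)(2/6)(2/6) = 0.049383; P(data | r = 5) = (5/6)(5/6)(1/6)(1/6) = 0.01929.
Weighting by the prior gives 1/4 · 0.01929 = 0.0048225, 1/4 · 0.049383 = 0.012346, 1/4 · 0.049383 = 0.012346, 1/4 · 0.01929 = 0.0048225; these sum to 0.034336.
Normalising, the posterior is P(r = 1 | data) = 0.14045, P(r = 2 | data) = 0.35955, P(r = 4 | data) = 0.35955, P(r = 5 | data) = 0.14045.
Averaging over the posterior, P(purple next | data) = (1/6)(0.14045) + (1/3)(0.35955) + (2/3)(0.35955) + (5/6)(0.14045) = 0.5.

0.500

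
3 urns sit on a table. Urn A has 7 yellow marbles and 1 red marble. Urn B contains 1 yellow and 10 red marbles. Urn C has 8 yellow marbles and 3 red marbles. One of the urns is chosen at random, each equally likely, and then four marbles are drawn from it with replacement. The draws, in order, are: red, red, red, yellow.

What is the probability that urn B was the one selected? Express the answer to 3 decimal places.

0.806

Compute the likelihood of the observed sequence for each case: P(data | urn A) = (1/8)(1/8)(1/8)(7/8) = 0.001709; P(data | urn B) = (10/11)(10/11)(10/11)(1/11) = 0.068301; P(data | urn C) = (3/11)(3/11)(3/11)(8/11) = 0.014753.
Multiplying each by its prior: 1/3 · 0.001709 = 0.00056966, 1/3 · 0.068301 = 0.022767, 1/3 · 0.014753 = 0.0049177; summing to 0.028254.
So P(urn B | data) = (0.022767) / (0.028254) = 0.80579.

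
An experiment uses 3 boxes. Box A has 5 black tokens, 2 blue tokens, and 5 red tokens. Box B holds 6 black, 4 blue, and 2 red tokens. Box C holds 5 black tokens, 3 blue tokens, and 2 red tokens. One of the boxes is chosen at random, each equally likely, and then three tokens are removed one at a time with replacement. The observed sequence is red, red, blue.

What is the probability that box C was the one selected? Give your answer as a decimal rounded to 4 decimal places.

0.2391

For each hypothesis, P(data | H) works out to: P(data | box A) = (5/12)(5/12)(2/12) = 0.028935; P(data | box B) = (2/12)(2/12)(4/12) = 0.0092593; P(data | box C) = (2/10)(2/10)(3/10) = 0.012.
The prior-weighted likelihoods are 1/3 · 0.028935 = 0.0096451, 1/3 · 0.0092593 = 0.0030864, 1/3 · 0.012 = 0.004; summing to 0.016731.
By Bayes' rule, P(box C | data) = (0.004) / (0.016731) = 0.23907.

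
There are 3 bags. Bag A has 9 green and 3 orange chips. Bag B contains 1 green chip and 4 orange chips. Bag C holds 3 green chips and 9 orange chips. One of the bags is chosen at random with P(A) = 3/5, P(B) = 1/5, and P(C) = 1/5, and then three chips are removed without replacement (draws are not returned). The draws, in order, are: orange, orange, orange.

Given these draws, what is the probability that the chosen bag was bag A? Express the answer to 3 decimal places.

Under each hypothesis, the probability of the observed sequence is: P(data | bag A) = (3/12)(2/11)(1/10) = 0.0045455; P(data | bag B) = (4/5)(3/4)(2/3) = 0.4; P(data | bag C) = (9/12)(8/11)(7/10) = 0.38182.
Weighting by the prior gives 3/5 · 0.0045455 = 0.0027273, 1/5 · 0.4 = 0.08, 1/5 · 0.38182 = 0.076364; with total 0.15909.
Therefore the posterior P(bag A | data) = (0.0027273) / (0.15909) = 0.017143.

0.017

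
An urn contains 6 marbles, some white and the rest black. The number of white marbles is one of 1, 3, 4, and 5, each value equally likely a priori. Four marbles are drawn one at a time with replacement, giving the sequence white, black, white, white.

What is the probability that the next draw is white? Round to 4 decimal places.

For each hypothesis, P(data | H) works out to: P(data | r = 1) = (1/6)(5/6)(1/6)(1/6) = 0.003858; P(data | r = 3) = (3/6)(3/6)(3/6)(3/6) = 0.0625; P(data | r = 4) = (4/6)(2/6)(4/6)(4/6) = 0.098765; P(data | r = 5) = (5/6)(1/6)(5/6)(5/6) = 0.096451.
Weighting by the prior gives 1/4 · 0.003858 = 0.00096451, 1/4 · 0.0625 = 0.015625, 1/4 · 0.098765 = 0.024691, 1/4 · 0.096451 = 0.024113; summing to 0.065394.
Dividing through by the total gives posterior P(r = 1 | data) = 0.014749, P(r = 3 | data) = 0.23894, P(r = 4 | data) = 0.37758, P(r = 5 | data) = 0.36873.
Averaging over the posterior, P(white next | data) = (1/6)(0.014749) + (1/2)(0.23894) + (2/3)(0.37758) + (5/6)(0.36873) = 0.68092.

0.6809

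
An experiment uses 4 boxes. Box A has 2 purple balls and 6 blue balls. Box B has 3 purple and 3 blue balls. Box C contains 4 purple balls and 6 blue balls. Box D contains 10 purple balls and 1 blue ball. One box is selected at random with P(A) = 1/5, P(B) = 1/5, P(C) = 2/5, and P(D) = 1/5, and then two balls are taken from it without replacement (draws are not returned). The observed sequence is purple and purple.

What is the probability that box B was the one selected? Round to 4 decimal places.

Under each hypothesis, the probability of the observed sequence is: P(data | box A) = (2/8)(1/7) = 0.035714; P(data | box B) = (3/6)(2/5) = 0.2; P(data | box C) = (4/10)(3/9) = 0.13333; P(data | box D) = (10/11)(9/10) = 0.81818.
The prior-weighted likelihoods are 1/5 · 0.035714 = 0.0071429, 1/5 · 0.2 = 0.04, 2/5 · 0.13333 = 0.053333, 1/5 · 0.81818 = 0.16364; with total 0.26411.
So P(box B | data) = (0.04) / (0.26411) = 0.15145.

0.1515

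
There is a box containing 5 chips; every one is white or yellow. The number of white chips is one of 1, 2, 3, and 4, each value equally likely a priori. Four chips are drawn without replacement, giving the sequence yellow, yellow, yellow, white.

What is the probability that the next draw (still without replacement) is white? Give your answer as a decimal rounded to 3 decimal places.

0.333

For each hypothesis, P(data | H) works out to: P(data | r = 1) = (4/5)(3/4)(2/3)(1/2) = 1/5; P(data | r = 2) = (3/5)(2/4)(1/3)(2/2) = 1/10; P(data | r = 3) = (2/5)(1/4)(0/3) = 0; P(data | r = 4) = (1/5)(0/4) = 0.
Multiplying each by its prior: 1/4 · 1/5 = 1/20, 1/4 · 1/10 = 1/40, 1/4 · 0 = 0, 1/4 · 0 = 0; these sum to 3/40.
Dividing through by the total gives posterior P(r = 1 | data) = 2/3, P(r = 2 | data) = 1/3, P(r = 3 | data) = 0, P(r = 4 | data) = 0.
So P(white next | data) = Σ P(white next | H) P(H | data) = (0)(2/3) + (1)(1/3) = 1/3.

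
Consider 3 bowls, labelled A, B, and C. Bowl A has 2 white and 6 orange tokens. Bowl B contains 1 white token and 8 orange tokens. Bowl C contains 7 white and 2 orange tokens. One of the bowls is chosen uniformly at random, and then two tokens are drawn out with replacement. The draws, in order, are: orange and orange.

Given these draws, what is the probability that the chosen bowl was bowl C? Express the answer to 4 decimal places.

0.0352

For each hypothesis, P(data | H) works out to: P(data | bowl A) = (6/8)(6/8) = 0.5625; P(data | bowl B) = (8/9)(8/9) = 0.79012; P(data | bowl C) = (2/9)(2/9) = 0.049383.
The prior-weighted likelihoods are 1/3 · 0.5625 = 0.1875, 1/3 · 0.79012 = 0.26337, 1/3 · 0.049383 = 0.016461; these sum to 0.46734.
So P(bowl C | data) = (0.016461) / (0.46734) = 0.035223.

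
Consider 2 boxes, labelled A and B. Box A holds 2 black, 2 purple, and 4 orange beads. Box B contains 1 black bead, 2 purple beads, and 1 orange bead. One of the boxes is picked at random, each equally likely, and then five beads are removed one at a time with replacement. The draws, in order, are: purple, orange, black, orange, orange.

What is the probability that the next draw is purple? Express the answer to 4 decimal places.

Compute the likelihood of the observed sequence for each case: P(data | box A) = (2/8)(4/8)(2/8)(4/8)(4/8) = 0.0078125; P(data | box B) = (2/4)(1/4)(1/4)(1/4)(1/4) = 0.0019531.
Multiplying each by its prior: 1/2 · 0.0078125 = 0.0039062, 1/2 · 0.0019531 = 0.00097656; these sum to 0.0048828.
Dividing through by the total gives posterior P(box A | data) = 0.8, P(box B | data) = 0.2.
Averaging over the posterior, P(purple next | data) = (1/4)(0.8) + (1/2)(0.2) = 0.3.

0.3000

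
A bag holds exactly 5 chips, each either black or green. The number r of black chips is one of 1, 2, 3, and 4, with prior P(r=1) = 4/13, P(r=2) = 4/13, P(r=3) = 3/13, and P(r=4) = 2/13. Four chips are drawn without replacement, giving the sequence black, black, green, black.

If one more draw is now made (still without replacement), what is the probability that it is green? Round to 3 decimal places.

0.429

For each hypothesis, P(data | H) works out to: P(data | r = 1) = (1/5)(0/4) = 0; P(data | r = 2) = (2/5)(1/4)(3/3)(0/2) = 0; P(data | r = 3) = (3/5)(2/4)(2/3)(1/2) = 1/10; P(data | r = 4) = (4/5)(3/4)(1/3)(2/2) = 1/5.
Multiplying each by its prior: 4/13 · 0 = 0, 4/13 · 0 = 0, 3/13 · 1/10 = 3/130, 2/13 · 1/5 = 2/65; with total 7/130.
Normalising, the posterior is P(r = 1 | data) = 0, P(r = 2 | data) = 0, P(r = 3 | data) = 3/7, P(r = 4 | data) = 4/7.
Averaging over the posterior, P(green next | data) = (1)(3/7) + (0)(4/7) = 3/7.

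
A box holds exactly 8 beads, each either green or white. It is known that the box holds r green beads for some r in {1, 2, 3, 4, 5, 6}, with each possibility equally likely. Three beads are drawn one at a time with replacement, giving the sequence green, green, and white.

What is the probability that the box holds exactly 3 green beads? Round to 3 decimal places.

The likelihood of the observed sequence under each hypothesis: P(data | r = 1) = (1/8)(1/8)(7/8) = 0.013672; P(data | r = 2) = (2/8)(2/8)(6/8) = 0.046875; P(data | r = 3) = (3/8)(3/8)(5/8) = 0.087891; P(data | r = 4) = (4/8)(4/8)(4/8) = 0.125; P(data | r = 5) = (5/8)(5/8)(3/8) = 0.14648; P(data | r = 6) = (6/8)(6/8)(2/8) = 0.14062.
Weighting by the prior gives 1/6 · 0.013672 = 0.0022786, 1/6 · 0.046875 = 0.0078125, 1/6 · 0.087891 = 0.014648, 1/6 · 0.125 = 0.020833, 1/6 · 0.14648 = 0.024414, 1/6 · 0.14062 = 0.023438; summing to 0.093424.
So P(r = 3 | data) = (0.014648) / (0.093424) = 0.15679.

0.157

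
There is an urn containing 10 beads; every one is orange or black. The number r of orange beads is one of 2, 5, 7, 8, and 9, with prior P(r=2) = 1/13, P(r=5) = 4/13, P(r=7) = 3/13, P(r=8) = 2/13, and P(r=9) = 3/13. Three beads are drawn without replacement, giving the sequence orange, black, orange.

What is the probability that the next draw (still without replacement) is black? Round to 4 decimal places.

0.3116

Under each hypothesis, the probability of the observed sequence is: P(data | r = 2) = (2/10)(8/9)(1/8) = 0.022222; P(data | r = 5) = (5/10)(5/9)(4/8) = 0.13889; P(data | r = 7) = (7/10)(3/9)(6/8) = 0.175; P(data | r = 8) = (8/10)(2/9)(7/8) = 0.15556; P(data | r = 9) = (9/10)(1/9)(8/8) = 0.1.
Multiplying each by its prior: 1/13 · 0.022222 = 0.0017094, 4/13 · 0.13889 = 0.042735, 3/13 · 0.175 = 0.040385, 2/13 · 0.15556 = 0.023932, 3/13 · 0.1 = 0.023077; with total 0.13184.
The posterior is then P(r = 2 | data) = 0.012966, P(r = 5 | data) = 0.32415, P(r = 7 | data) = 0.30632, P(r = 8 | data) = 0.18152, P(r = 9 | data) = 0.17504.
The predictive probability is P(black next | data) = (1)(0.012966) + (4/7)(0.32415) + (2/7)(0.30632) + (1/7)(0.18152) + (0)(0.17504) = 0.31165.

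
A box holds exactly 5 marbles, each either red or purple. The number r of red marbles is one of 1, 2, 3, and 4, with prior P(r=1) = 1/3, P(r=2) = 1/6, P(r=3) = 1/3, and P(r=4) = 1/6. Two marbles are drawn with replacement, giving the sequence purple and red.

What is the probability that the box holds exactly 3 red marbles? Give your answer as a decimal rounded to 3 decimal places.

0.400

Compute the likelihood of the observed sequence for each case: P(data | r = 1) = (4/5)(1/5) = 4/25; P(data | r = 2) = (3/5)(2/5) = 6/25; P(data | r = 3) = (2/5)(3/5) = 6/25; P(data | r = 4) = (1/5)(4/5) = 4/25.
Multiplying each by its prior: 1/3 · 4/25 = 4/75, 1/6 · 6/25 = 1/25, 1/3 · 6/25 = 2/25, 1/6 · 4/25 = 2/75; with total 1/5.
So P(r = 3 | data) = (2/25) / (1/5) = 2/5.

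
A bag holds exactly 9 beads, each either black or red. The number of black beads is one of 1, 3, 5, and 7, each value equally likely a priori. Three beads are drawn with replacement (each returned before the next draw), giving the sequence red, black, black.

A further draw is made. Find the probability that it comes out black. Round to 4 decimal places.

The likelihood of the observed sequence under each hypothesis: P(data | r = 1) = (8/9)(1/9)(1/9) = 0.010974; P(data | r = 3) = (6/9)(3/9)(3/9) = 0.074074; P(data | r = 5) = (4/9)(5/9)(5/9) = 0.13717; P(data | r = 7) = (2/9)(7/9)(7/9) = 0.13443.
Weighting by the prior gives 1/4 · 0.010974 = 0.0027435, 1/4 · 0.074074 = 0.018519, 1/4 · 0.13717 = 0.034294, 1/4 · 0.13443 = 0.033608; summing to 0.089163.
Normalising, the posterior is P(r = 1 | data) = 0.030769, P(r = 3 | data) = 0.20769, P(r = 5 | data) = 0.38462, P(r = 7 | data) = 0.37692.
The predictive probability is P(black next | data) = (1/9)(0.030769) + (1/3)(0.20769) + (5/9)(0.38462) + (7/9)(0.37692) = 0.57949.

0.5795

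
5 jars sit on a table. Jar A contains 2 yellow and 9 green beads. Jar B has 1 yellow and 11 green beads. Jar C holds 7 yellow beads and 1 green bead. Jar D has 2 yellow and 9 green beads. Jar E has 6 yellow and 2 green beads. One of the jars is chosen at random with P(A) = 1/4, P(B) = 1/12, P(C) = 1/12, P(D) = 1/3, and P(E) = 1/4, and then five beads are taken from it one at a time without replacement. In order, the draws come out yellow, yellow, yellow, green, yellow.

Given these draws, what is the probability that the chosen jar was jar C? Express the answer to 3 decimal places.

0.280

For each hypothesis, P(data | H) works out to: P(data | jar A) = (2/11)(1/10)(0/9) = 0; P(data | jar B) = (1/12)(0/11) = 0; P(data | jar C) = (7/8)(6/7)(5/6)(1/5)(4/4) = 1/8; P(data | jar D) = (2/11)(1/10)(0/9) = 0; P(data | jar E) = (6/8)(5/7)(4/6)(2/5)(3/4) = 3/28.
Multiplying each by its prior: 1/4 · 0 = 0, 1/12 · 0 = 0, 1/12 · 1/8 = 1/96, 1/3 · 0 = 0, 1/4 · 3/28 = 3/112; with total 25/672.
So P(jar C | data) = (1/96) / (25/672) = 7/25.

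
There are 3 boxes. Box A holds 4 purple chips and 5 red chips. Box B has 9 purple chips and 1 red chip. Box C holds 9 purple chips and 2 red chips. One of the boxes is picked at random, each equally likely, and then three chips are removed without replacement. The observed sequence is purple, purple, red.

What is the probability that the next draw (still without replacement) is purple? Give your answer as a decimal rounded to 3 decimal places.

For each hypothesis, P(data | H) works out to: P(data | box A) = (4/9)(3/8)(5/7) = 0.11905; P(data | box B) = (9/10)(8/9)(1/8) = 0.1; P(data | box C) = (9/11)(8/10)(2/9) = 0.14545.
Weighting by the prior gives 1/3 · 0.11905 = 0.039683, 1/3 · 0.1 = 0.033333, 1/3 · 0.14545 = 0.048485; these sum to 0.1215.
Dividing through by the total gives posterior P(box A | data) = 0.3266, P(box B | data) = 0.27435, P(box C | data) = 0.39905.
The predictive probability is P(purple next | data) = (1/3)(0.3266) + (1)(0.27435) + (7/8)(0.39905) = 0.73238.

0.732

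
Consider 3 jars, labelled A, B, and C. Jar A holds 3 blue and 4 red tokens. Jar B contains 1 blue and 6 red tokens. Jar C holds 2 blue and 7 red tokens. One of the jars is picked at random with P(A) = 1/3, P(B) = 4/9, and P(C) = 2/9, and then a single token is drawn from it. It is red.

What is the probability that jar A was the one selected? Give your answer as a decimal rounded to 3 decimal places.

Compute the likelihood of this draw for each case: P(data | jar A) = (4/7) = 4/7; P(data | jar B) = (6/7) = 6/7; P(data | jar C) = (7/9) = 7/9.
Weighting by the prior gives 1/3 · 4/7 = 4/21, 4/9 · 6/7 = 8/21, 2/9 · 7/9 = 14/81; these sum to 422/567.
Therefore the posterior P(jar A | data) = (4/21) / (422/567) = 54/211.

0.256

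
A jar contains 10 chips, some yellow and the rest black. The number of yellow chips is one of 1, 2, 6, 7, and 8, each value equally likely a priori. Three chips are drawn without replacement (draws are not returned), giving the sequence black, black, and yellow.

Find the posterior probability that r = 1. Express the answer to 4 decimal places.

For each hypothesis, P(data | H) works out to: P(data | r = 1) = (9/10)(8/9)(1/8) = 0.1; P(data | r = 2) = (8/10)(7/9)(2/8) = 0.15556; P(data | r = 6) = (4/10)(3/9)(6/8) = 0.1; P(data | r = 7) = (3/10)(2/9)(7/8) = 0.058333; P(data | r = 8) = (2/10)(1/9)(8/8) = 0.022222.
The prior-weighted likelihoods are 1/5 · 0.1 = 0.02, 1/5 · 0.15556 = 0.031111, 1/5 · 0.1 = 0.02, 1/5 · 0.058333 = 0.011667, 1/5 · 0.022222 = 0.0044444; these sum to 0.087222.
By Bayes' rule, P(r = 1 | data) = (0.02) / (0.087222) = 0.2293.

0.2293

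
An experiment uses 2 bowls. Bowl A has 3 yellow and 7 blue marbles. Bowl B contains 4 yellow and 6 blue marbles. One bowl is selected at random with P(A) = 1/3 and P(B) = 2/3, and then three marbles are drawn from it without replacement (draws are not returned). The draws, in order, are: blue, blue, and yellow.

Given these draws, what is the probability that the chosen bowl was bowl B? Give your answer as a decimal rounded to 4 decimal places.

0.6557

Compute the likelihood of the observed sequence for each case: P(data | bowl A) = (7/10)(6/9)(3/8) = 7/40; P(data | bowl B) = (6/10)(5/9)(4/8) = 1/6.
Weighting by the prior gives 1/3 · 7/40 = 7/120, 2/3 · 1/6 = 1/9; summing to 61/360.
By Bayes' rule, P(bowl B | data) = (1/9) / (61/360) = 40/61.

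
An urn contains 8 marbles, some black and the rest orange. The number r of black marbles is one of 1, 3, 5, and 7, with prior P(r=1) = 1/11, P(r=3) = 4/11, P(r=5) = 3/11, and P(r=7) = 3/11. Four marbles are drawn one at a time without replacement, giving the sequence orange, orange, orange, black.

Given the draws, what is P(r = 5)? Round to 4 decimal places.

For each hypothesis, P(data | H) works out to: P(data | r = 1) = (7/8)(6/7)(5/6)(1/5) = 1/8; P(data | r = 3) = (5/8)(4/7)(3/6)(3/5) = 3/28; P(data | r = 5) = (3/8)(2/7)(1/6)(5/5) = 1/56; P(data | r = 7) = (1/8)(0/7) = 0.
The prior-weighted likelihoods are 1/11 · 1/8 = 1/88, 4/11 · 3/28 = 3/77, 3/11 · 1/56 = 3/616, 3/11 · 0 = 0; these sum to 17/308.
So P(r = 5 | data) = (3/616) / (17/308) = 3/34.

0.0882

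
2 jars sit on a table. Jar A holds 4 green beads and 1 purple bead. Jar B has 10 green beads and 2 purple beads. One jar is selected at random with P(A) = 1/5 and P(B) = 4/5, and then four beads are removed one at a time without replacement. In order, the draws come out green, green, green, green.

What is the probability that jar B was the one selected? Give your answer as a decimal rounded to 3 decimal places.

0.895

Compute the likelihood of the observed sequence for each case: P(data | jar A) = (4/5)(3/4)(2/3)(1/2) = 1/5; P(data | jar B) = (10/12)(9/11)(8/10)(7/9) = 14/33.
The prior-weighted likelihoods are 1/5 · 1/5 = 1/25, 4/5 · 14/33 = 56/165; with total 313/825.
Hence P(jar B | data) = (56/165) / (313/825) = 280/313.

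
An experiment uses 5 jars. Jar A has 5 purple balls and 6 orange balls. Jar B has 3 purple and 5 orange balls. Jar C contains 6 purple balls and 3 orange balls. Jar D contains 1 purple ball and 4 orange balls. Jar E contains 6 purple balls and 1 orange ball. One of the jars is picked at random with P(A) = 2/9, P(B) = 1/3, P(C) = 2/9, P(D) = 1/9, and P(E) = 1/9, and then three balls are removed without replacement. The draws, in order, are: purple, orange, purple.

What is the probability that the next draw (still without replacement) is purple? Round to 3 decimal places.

For each hypothesis, P(data | H) works out to: P(data | jar A) = (5/11)(6/10)(4/9) = 0.12121; P(data | jar B) = (3/8)(5/7)(2/6) = 0.089286; P(data | jar C) = (6/9)(3/8)(5/7) = 0.17857; P(data | jar D) = (1/5)(4/4)(0/3) = 0; P(data | jar E) = (6/7)(1/6)(5/5) = 0.14286.
Weighting by the prior gives 2/9 · 0.12121 = 0.026936, 1/3 · 0.089286 = 0.029762, 2/9 · 0.17857 = 0.039683, 1/9 · 0 = 0, 1/9 · 0.14286 = 0.015873; summing to 0.11225.
Dividing through by the total gives posterior P(jar A | data) = 0.23996, P(jar B | data) = 0.26513, P(jar C | data) = 0.35351, P(jar D | data) = 0, P(jar E | data) = 0.1414.
The predictive probability is P(purple next | data) = (3/8)(0.23996) + (1/5)(0.26513) + (2/3)(0.35351) + (1)(0.1414) = 0.52009.

0.520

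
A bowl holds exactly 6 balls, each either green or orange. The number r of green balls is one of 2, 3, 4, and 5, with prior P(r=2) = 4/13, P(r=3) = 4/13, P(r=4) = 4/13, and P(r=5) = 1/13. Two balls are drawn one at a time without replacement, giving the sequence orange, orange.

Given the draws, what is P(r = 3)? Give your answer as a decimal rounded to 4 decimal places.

Compute the likelihood of the observed sequence for each case: P(data | r = 2) = (4/6)(3/5) = 2/5; P(data | r = 3) = (3/6)(2/5) = 1/5; P(data | r = 4) = (2/6)(1/5) = 1/15; P(data | r = 5) = (1/6)(0/5) = 0.
Weighting by the prior gives 4/13 · 2/5 = 8/65, 4/13 · 1/5 = 4/65, 4/13 · 1/15 = 4/195, 1/13 · 0 = 0; these sum to 8/39.
By Bayes' rule, P(r = 3 | data) = (4/65) / (8/39) = 3/10.

0.3000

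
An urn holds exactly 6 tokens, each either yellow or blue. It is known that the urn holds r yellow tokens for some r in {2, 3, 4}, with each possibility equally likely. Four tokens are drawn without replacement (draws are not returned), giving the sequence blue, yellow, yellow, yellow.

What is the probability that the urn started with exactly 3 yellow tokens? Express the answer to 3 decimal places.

Compute the likelihood of the observed sequence for each case: P(data | r = 2) = (4/6)(2/5)(1/4)(0/3) = 0; P(data | r = 3) = (3/6)(3/5)(2/4)(1/3) = 1/20; P(data | r = 4) = (2/6)(4/5)(3/4)(2/3) = 2/15.
The prior-weighted likelihoods are 1/3 · 0 = 0, 1/3 · 1/20 = 1/60, 1/3 · 2/15 = 2/45; summing to 11/180.
So P(r = 3 | data) = (1/60) / (11/180) = 3/11.

0.273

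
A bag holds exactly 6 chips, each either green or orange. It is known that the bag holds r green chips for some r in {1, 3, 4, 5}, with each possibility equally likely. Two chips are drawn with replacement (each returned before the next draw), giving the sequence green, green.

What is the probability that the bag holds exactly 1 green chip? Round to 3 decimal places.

0.020

For each hypothesis, P(data | H) works out to: P(data | r = 1) = (1/6)(1/6) = 1/36; P(data | r = 3) = (3/6)(3/6) = 1/4; P(data | r = 4) = (4/6)(4/6) = 4/9; P(data | r = 5) = (5/6)(5/6) = 25/36.
Weighting by the prior gives 1/4 · 1/36 = 1/144, 1/4 · 1/4 = 1/16, 1/4 · 4/9 = 1/9, 1/4 · 25/36 = 25/144; summing to 17/48.
So P(r = 1 | data) = (1/144) / (17/48) = 1/51.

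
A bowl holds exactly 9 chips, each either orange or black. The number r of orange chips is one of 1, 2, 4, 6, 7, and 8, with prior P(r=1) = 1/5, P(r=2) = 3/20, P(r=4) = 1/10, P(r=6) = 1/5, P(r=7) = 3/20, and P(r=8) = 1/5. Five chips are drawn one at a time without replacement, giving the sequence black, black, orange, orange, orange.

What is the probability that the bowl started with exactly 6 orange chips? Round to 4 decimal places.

0.5647

The likelihood of the observed sequence under each hypothesis: P(data | r = 1) = (8/9)(7/8)(1/7)(0/6) = 0; P(data | r = 2) = (7/9)(6/8)(2/7)(1/6)(0/5) = 0; P(data | r = 4) = (5/9)(4/8)(4/7)(3/6)(2/5) = 0.031746; P(data | r = 6) = (3/9)(2/8)(6/7)(5/6)(4/5) = 0.047619; P(data | r = 7) = (2/9)(1/8)(7/7)(6/6)(5/5) = 0.027778; P(data | r = 8) = (1/9)(0/8) = 0.
Weighting by the prior gives 1/5 · 0 = 0, 3/20 · 0 = 0, 1/10 · 0.031746 = 0.0031746, 1/5 · 0.047619 = 0.0095238, 3/20 · 0.027778 = 0.0041667, 1/5 · 0 = 0; summing to 0.016865.
So P(r = 6 | data) = (0.0095238) / (0.016865) = 0.56471.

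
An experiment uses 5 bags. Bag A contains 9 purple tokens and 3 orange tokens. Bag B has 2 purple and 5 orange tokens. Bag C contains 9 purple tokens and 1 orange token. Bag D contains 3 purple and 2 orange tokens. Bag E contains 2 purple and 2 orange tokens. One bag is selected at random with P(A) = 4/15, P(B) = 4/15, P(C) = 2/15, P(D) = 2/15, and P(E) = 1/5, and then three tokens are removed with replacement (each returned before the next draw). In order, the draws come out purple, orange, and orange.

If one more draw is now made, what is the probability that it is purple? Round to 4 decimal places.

0.4619

For each hypothesis, P(data | H) works out to: P(data | bag A) = (9/12)(3/12)(3/12) = 0.046875; P(data | bag B) = (2/7)(5/7)(5/7) = 0.14577; P(data | bag C) = (9/10)(1/10)(1/10) = 0.009; P(data | bag D) = (3/5)(2/5)(2/5) = 0.096; P(data | bag E) = (2/4)(2/4)(2/4) = 0.125.
Weighting by the prior gives 4/15 · 0.046875 = 0.0125, 4/15 · 0.14577 = 0.038873, 2/15 · 0.009 = 0.0012, 2/15 · 0.096 = 0.0128, 1/5 · 0.125 = 0.025; summing to 0.090373.
Dividing through by the total gives posterior P(bag A | data) = 0.13832, P(bag B | data) = 0.43014, P(bag C | data) = 0.013278, P(bag D | data) = 0.14164, P(bag E | data) = 0.27663.
The predictive probability is P(purple next | data) = (3/4)(0.13832) + (2/7)(0.43014) + (9/10)(0.013278) + (3/5)(0.14164) + (1/2)(0.27663) = 0.46188.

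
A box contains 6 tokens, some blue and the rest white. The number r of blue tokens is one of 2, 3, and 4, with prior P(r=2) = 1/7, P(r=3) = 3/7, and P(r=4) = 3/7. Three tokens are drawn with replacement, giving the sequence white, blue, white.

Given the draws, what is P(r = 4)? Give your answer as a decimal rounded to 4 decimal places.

Compute the likelihood of the observed sequence for each case: P(data | r = 2) = (4/6)(2/6)(4/6) = 4/27; P(data | r = 3) = (3/6)(3/6)(3/6) = 1/8; P(data | r = 4) = (2/6)(4/6)(2/6) = 2/27.
Weighting by the prior gives 1/7 · 4/27 = 4/189, 3/7 · 1/8 = 3/56, 3/7 · 2/27 = 2/63; these sum to 23/216.
Therefore the posterior P(r = 4 | data) = (2/63) / (23/216) = 48/161.

0.2981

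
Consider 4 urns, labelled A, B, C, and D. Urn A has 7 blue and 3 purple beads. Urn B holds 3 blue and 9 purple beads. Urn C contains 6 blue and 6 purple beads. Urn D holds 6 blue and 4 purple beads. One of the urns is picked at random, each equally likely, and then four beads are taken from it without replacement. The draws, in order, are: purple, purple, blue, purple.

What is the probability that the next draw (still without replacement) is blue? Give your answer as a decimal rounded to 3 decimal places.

0.453

The likelihood of the observed sequence under each hypothesis: P(data | urn A) = (3/10)(2/9)(7/8)(1/7) = 0.0083333; P(data | urn B) = (9/12)(8/11)(3/10)(7/9) = 0.12727; P(data | urn C) = (6/12)(5/11)(6/10)(4/9) = 0.060606; P(data | urn D) = (4/10)(3/9)(6/8)(2/7) = 0.028571.
The prior-weighted likelihoods are 1/4 · 0.0083333 = 0.0020833, 1/4 · 0.12727 = 0.031818, 1/4 · 0.060606 = 0.015152, 1/4 · 0.028571 = 0.0071429; with total 0.056196.
Normalising, the posterior is P(urn A | data) = 0.037073, P(urn B | data) = 0.5662, P(urn C | data) = 0.26962, P(urn D | data) = 0.12711.
Averaging over the posterior, P(blue next | data) = (1)(0.037073) + (1/4)(0.5662) + (5/8)(0.26962) + (5/6)(0.12711) = 0.45306.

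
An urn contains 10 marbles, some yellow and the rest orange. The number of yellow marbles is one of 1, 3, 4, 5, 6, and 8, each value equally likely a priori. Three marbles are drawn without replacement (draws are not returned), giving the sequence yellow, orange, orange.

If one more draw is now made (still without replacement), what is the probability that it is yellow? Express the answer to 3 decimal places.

The likelihood of the observed sequence under each hypothesis: P(data | r = 1) = (1/10)(9/9)(8/8) = 0.1; P(data | r = 3) = (3/10)(7/9)(6/8) = 0.175; P(data | r = 4) = (4/10)(6/9)(5/8) = 0.16667; P(data | r = 5) = (5/10)(5/9)(4/8) = 0.13889; P(data | r = 6) = (6/10)(4/9)(3/8) = 0.1; P(data | r = 8) = (8/10)(2/9)(1/8) = 0.022222.
The prior-weighted likelihoods are 1/6 · 0.1 = 0.016667, 1/6 · 0.175 = 0.029167, 1/6 · 0.16667 = 0.027778, 1/6 · 0.13889 = 0.023148, 1/6 · 0.1 = 0.016667, 1/6 · 0.022222 = 0.0037037; these sum to 0.11713.
Dividing through by the total gives posterior P(r = 1 | data) = 0.14229, P(r = 3 | data) = 0.24901, P(r = 4 | data) = 0.23715, P(r = 5 | data) = 0.19763, P(r = 6 | data) = 0.14229, P(r = 8 | data) = 0.031621.
Averaging over the posterior, P(yellow next | data) = (0)(0.14229) + (2/7)(0.24901) + (3/7)(0.23715) + (4/7)(0.19763) + (5/7)(0.14229) + (1)(0.031621) = 0.41897.

0.419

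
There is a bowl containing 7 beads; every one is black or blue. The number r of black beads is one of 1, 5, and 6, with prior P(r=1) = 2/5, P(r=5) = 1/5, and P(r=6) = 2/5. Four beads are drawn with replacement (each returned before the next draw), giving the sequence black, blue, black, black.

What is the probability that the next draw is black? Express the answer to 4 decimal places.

Under each hypothesis, the probability of the observed sequence is: P(data | r = 1) = (1/7)(6/7)(1/7)(1/7) = 0.002499; P(data | r = 5) = (5/7)(2/7)(5/7)(5/7) = 0.10412; P(data | r = 6) = (6/7)(1/7)(6/7)(6/7) = 0.089963.
Weighting by the prior gives 2/5 · 0.002499 = 0.00099958, 1/5 · 0.10412 = 0.020825, 2/5 · 0.089963 = 0.035985; with total 0.057809.
Normalising, the posterior is P(r = 1 | data) = 0.017291, P(r = 5 | data) = 0.36023, P(r = 6 | data) = 0.62248.
So P(black next | data) = Σ P(black next | H) P(H | data) = (1/7)(0.017291) + (5/7)(0.36023) + (6/7)(0.62248) = 0.79333.

0.7933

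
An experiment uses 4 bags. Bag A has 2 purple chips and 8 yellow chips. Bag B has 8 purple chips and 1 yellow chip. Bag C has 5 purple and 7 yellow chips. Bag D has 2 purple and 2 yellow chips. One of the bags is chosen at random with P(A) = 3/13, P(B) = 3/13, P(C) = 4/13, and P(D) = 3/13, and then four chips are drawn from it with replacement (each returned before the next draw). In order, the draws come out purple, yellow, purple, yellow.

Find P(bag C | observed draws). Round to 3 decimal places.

Compute the likelihood of the observed sequence for each case: P(data | bag A) = (2/10)(8/10)(2/10)(8/10) = 0.0256; P(data | bag B) = (8/9)(1/9)(8/9)(1/9) = 0.0097546; P(data | bag C) = (5/12)(7/12)(5/12)(7/12) = 0.059076; P(data | bag D) = (2/4)(2/4)(2/4)(2/4) = 0.0625.
Weighting by the prior gives 3/13 · 0.0256 = 0.0059077, 3/13 · 0.0097546 = 0.0022511, 4/13 · 0.059076 = 0.018177, 3/13 · 0.0625 = 0.014423; summing to 0.040759.
By Bayes' rule, P(bag C | data) = (0.018177) / (0.040759) = 0.44597.

0.446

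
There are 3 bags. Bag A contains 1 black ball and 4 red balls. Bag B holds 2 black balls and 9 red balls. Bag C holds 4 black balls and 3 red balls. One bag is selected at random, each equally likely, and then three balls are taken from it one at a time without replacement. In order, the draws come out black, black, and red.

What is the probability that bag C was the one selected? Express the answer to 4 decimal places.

0.9041

For each hypothesis, P(data | H) works out to: P(data | bag A) = (1/5)(0/4) = 0; P(data | bag B) = (2/11)(1/10)(9/9) = 0.018182; P(data | bag C) = (4/7)(3/6)(3/5) = 0.17143.
Weighting by the prior gives 1/3 · 0 = 0, 1/3 · 0.018182 = 0.0060606, 1/3 · 0.17143 = 0.057143; with total 0.063203.
So P(bag C | data) = (0.057143) / (0.063203) = 0.90411.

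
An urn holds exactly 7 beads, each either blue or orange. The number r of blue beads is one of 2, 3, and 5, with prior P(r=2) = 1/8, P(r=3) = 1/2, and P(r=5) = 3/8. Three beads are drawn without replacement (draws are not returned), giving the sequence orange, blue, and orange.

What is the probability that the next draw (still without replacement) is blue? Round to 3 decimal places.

0.523

Under each hypothesis, the probability of the observed sequence is: P(data | r = 2) = (5/7)(2/6)(4/5) = 4/21; P(data | r = 3) = (4/7)(3/6)(3/5) = 6/35; P(data | r = 5) = (2/7)(5/6)(1/5) = 1/21.
Weighting by the prior gives 1/8 · 4/21 = 1/42, 1/2 · 6/35 = 3/35, 3/8 · 1/21 = 1/56; summing to 107/840.
Dividing through by the total gives posterior P(r = 2 | data) = 20/107, P(r = 3 | data) = 72/107, P(r = 5 | data) = 15/107.
So P(blue next | data) = Σ P(blue next | H) P(H | data) = (1/4)(20/107) + (1/2)(72/107) + (1)(15/107) = 56/107.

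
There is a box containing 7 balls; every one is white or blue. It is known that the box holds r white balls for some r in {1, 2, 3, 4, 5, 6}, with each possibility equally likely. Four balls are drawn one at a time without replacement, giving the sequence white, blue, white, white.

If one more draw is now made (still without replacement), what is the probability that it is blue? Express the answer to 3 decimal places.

0.333

The likelihood of the observed sequence under each hypothesis: P(data | r = 1) = (1/7)(6/6)(0/5) = 0; P(data | r = 2) = (2/7)(5/6)(1/5)(0/4) = 0; P(data | r = 3) = (3/7)(4/6)(2/5)(1/4) = 1/35; P(data | r = 4) = (4/7)(3/6)(3/5)(2/4) = 3/35; P(data | r = 5) = (5/7)(2/6)(4/5)(3/4) = 1/7; P(data | r = 6) = (6/7)(1/6)(5/5)(4/4) = 1/7.
The prior-weighted likelihoods are 1/6 · 0 = 0, 1/6 · 0 = 0, 1/6 · 1/35 = 1/210, 1/6 · 3/35 = 1/70, 1/6 · 1/7 = 1/42, 1/6 · 1/7 = 1/42; with total 1/15.
Dividing through by the total gives posterior P(r = 1 | data) = 0, P(r = 2 | data) = 0, P(r = 3 | data) = 1/14, P(r = 4 | data) = 3/14, P(r = 5 | data) = 5/14, P(r = 6 | data) = 5/14.
So P(blue next | data) = Σ P(blue next | H) P(H | data) = (1)(1/14) + (2/3)(3/14) + (1/3)(5/14) + (0)(5/14) = 1/3.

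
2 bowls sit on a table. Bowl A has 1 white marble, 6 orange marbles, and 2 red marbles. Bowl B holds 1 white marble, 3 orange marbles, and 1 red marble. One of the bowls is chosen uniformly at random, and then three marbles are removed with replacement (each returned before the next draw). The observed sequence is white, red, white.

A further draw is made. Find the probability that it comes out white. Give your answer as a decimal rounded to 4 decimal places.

The likelihood of the observed sequence under each hypothesis: P(data | bowl A) = (1/9)(2/9)(1/9) = 0.0027435; P(data | bowl B) = (1/5)(1/5)(1/5) = 0.008.
The prior-weighted likelihoods are 1/2 · 0.0027435 = 0.0013717, 1/2 · 0.008 = 0.004; these sum to 0.0053717.
Normalising, the posterior is P(bowl A | data) = 0.25536, P(bowl B | data) = 0.74464.
The predictive probability is P(white next | data) = (1/9)(0.25536) + (1/5)(0.74464) = 0.1773.

0.1773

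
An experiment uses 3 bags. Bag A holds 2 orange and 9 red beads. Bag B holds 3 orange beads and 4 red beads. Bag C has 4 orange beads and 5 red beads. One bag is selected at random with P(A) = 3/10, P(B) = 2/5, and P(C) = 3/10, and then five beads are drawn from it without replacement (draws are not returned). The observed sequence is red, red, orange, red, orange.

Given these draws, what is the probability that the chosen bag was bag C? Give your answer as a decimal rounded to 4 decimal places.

The likelihood of the observed sequence under each hypothesis: P(data | bag A) = (9/11)(8/10)(2/9)(7/8)(1/7) = 0.018182; P(data | bag B) = (4/7)(3/6)(3/5)(2/4)(2/3) = 0.057143; P(data | bag C) = (5/9)(4/8)(4/7)(3/6)(3/5) = 0.047619.
The prior-weighted likelihoods are 3/10 · 0.018182 = 0.0054545, 2/5 · 0.057143 = 0.022857, 3/10 · 0.047619 = 0.014286; these sum to 0.042597.
By Bayes' rule, P(bag C | data) = (0.014286) / (0.042597) = 0.33537.

0.3354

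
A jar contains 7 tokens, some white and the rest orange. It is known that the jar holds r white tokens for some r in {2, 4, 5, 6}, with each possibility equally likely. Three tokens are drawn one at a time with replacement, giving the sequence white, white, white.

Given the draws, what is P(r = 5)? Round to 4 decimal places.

0.3027

Under each hypothesis, the probability of the observed sequence is: P(data | r = 2) = (2/7)(2/7)(2/7) = 0.023324; P(data | r = 4) = (4/7)(4/7)(4/7) = 0.18659; P(data | r = 5) = (5/7)(5/7)(5/7) = 0.36443; P(data | r = 6) = (6/7)(6/7)(6/7) = 0.62974.
The prior-weighted likelihoods are 1/4 · 0.023324 = 0.0058309, 1/4 · 0.18659 = 0.046647, 1/4 · 0.36443 = 0.091108, 1/4 · 0.62974 = 0.15743; summing to 0.30102.
So P(r = 5 | data) = (0.091108) / (0.30102) = 0.30266.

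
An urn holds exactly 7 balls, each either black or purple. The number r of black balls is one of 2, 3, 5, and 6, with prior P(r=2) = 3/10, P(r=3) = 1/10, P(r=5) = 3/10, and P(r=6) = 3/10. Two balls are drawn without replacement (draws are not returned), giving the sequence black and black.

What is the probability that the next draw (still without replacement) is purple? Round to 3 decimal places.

0.326

Compute the likelihood of the observed sequence for each case: P(data | r = 2) = (2/7)(1/6) = 1/21; P(data | r = 3) = (3/7)(2/6) = 1/7; P(data | r = 5) = (5/7)(4/6) = 10/21; P(data | r = 6) = (6/7)(5/6) = 5/7.
Multiplying each by its prior: 3/10 · 1/21 = 1/70, 1/10 · 1/7 = 1/70, 3/10 · 10/21 = 1/7, 3/10 · 5/7 = 3/14; with total 27/70.
The posterior is then P(r = 2 | data) = 1/27, P(r = 3 | data) = 1/27, P(r = 5 | data) = 10/27, P(r = 6 | data) = 5/9.
So P(purple next | data) = Σ P(purple next | H) P(H | data) = (1)(1/27) + (4/5)(1/27) + (2/5)(10/27) + (1/5)(5/9) = 44/135.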